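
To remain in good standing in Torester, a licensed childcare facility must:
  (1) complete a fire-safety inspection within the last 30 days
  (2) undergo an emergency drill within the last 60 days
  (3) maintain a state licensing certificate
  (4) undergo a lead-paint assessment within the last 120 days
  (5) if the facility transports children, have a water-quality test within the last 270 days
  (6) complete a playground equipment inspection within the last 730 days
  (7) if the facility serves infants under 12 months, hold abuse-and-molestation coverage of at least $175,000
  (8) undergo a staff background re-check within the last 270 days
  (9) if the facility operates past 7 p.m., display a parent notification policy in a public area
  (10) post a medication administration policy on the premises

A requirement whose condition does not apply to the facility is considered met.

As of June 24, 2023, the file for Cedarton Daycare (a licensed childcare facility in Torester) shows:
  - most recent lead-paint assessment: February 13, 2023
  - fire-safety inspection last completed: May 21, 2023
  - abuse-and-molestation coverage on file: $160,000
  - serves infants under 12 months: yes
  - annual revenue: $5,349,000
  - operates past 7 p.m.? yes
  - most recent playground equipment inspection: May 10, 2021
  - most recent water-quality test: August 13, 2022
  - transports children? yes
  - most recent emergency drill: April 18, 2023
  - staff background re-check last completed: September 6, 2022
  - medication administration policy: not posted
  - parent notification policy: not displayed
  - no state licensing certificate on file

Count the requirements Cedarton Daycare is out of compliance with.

1. fire-safety inspection 34 days ago vs limit 30 → not met
2. emergency drill 67 days ago vs limit 60 → not met
3. state licensing certificate absent → not met
4. lead-paint assessment 131 days ago vs limit 120 → not met
5. condition 'transports children' holds; water-quality test 315 days ago vs limit 270 → not met
6. playground equipment inspection 775 days ago vs limit 730 → not met
7. condition 'serves infants under 12 months' holds; abuse-and-molestation coverage $160,000 < $175,000 → not met
8. staff background re-check 291 days ago vs limit 270 → not met
9. condition 'operates past 7 p.m.' holds; parent notification policy absent → not met
10. medication administration policy absent → not met
Not met: 10 of 10

10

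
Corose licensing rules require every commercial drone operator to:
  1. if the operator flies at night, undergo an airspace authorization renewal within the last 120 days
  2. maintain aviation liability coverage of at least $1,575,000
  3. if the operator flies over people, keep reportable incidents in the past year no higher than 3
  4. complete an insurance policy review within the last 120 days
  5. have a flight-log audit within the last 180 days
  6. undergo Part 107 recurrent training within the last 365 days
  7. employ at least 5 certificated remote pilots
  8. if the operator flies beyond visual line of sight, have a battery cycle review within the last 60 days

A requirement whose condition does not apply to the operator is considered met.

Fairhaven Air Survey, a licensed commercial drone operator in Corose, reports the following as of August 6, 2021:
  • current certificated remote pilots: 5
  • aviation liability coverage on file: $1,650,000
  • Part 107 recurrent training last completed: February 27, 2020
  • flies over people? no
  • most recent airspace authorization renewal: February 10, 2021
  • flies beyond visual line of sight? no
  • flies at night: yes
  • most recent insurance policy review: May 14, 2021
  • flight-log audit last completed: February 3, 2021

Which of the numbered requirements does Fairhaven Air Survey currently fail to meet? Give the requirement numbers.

1, 5, 6

1. condition 'flies at night' holds; airspace authorization renewal 177 days ago vs limit 120 → not met
2. aviation liability coverage $1,650,000 ≥ $1,575,000 → met
3. condition 'flies over people' does not hold → requirement n/a → met
4. insurance policy review 84 days ago vs limit 120 → met
5. flight-log audit 184 days ago vs limit 180 → not met
6. Part 107 recurrent training 526 days ago vs limit 365 → not met
7. certificated remote pilots 5 ≥ 5 → met
8. condition 'flies beyond visual line of sight' does not hold → requirement n/a → met
Not met: 1, 5, 6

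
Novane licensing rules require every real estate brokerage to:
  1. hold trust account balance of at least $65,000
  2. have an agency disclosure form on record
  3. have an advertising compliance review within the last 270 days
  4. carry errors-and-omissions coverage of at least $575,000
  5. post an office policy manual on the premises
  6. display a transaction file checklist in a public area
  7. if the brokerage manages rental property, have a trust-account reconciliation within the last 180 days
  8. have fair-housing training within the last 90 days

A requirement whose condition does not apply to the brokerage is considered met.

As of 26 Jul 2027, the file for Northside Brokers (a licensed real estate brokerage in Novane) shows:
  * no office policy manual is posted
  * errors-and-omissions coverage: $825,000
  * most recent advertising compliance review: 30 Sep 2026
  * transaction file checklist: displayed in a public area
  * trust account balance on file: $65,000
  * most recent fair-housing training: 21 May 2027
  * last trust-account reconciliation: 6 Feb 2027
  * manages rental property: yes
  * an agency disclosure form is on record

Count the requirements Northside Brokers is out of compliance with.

2

1. trust account balance $65,000 ≥ $65,000 → met
2. agency disclosure form present → met
3. advertising compliance review 299 days ago vs limit 270 → not met
4. errors-and-omissions coverage $825,000 ≥ $575,000 → met
5. office policy manual absent → not met
6. transaction file checklist present → met
7. condition 'manages rental property' holds; trust-account reconciliation 170 days ago vs limit 180 → met
8. fair-housing training 66 days ago vs limit 90 → met
Not met: 2 of 8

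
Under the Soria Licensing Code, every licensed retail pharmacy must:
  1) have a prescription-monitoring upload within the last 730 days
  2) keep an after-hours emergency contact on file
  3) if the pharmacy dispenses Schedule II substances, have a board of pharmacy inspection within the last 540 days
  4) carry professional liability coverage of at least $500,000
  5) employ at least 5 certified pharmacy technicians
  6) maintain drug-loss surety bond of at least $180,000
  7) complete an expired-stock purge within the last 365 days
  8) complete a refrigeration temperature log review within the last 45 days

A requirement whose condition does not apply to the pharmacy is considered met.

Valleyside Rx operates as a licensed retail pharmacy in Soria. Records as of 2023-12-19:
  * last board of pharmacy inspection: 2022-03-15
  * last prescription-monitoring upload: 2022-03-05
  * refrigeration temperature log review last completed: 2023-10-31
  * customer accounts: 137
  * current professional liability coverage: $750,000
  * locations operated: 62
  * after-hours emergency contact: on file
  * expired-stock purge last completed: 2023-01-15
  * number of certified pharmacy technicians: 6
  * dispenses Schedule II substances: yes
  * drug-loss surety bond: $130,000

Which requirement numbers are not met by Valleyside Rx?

3, 6, 8

1. prescription-monitoring upload 654 days ago vs limit 730 → met
2. after-hours emergency contact present → met
3. condition 'dispenses Schedule II substances' holds; board of pharmacy inspection 644 days ago vs limit 540 → not met
4. professional liability coverage $750,000 ≥ $500,000 → met
5. certified pharmacy technicians 6 ≥ 5 → met
6. drug-loss surety bond $130,000 < $180,000 → not met
7. expired-stock purge 338 days ago vs limit 365 → met
8. refrigeration temperature log review 49 days ago vs limit 45 → not met
Not met: 3, 6, 8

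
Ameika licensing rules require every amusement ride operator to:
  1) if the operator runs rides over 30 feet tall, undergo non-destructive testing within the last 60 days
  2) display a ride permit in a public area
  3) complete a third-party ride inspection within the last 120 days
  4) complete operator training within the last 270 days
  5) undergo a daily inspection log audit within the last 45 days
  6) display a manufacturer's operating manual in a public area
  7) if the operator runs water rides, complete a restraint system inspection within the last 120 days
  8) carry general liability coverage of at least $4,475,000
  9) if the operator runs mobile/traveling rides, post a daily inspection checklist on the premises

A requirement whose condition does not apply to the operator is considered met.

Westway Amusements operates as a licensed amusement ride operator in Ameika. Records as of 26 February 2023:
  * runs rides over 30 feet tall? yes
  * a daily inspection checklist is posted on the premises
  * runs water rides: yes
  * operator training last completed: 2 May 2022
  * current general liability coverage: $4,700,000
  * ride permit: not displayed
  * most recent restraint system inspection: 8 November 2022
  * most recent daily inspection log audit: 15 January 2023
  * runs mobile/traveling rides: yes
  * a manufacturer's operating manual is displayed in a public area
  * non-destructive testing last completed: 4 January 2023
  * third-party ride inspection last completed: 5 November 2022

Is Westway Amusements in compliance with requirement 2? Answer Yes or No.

2. ride permit absent → not met

No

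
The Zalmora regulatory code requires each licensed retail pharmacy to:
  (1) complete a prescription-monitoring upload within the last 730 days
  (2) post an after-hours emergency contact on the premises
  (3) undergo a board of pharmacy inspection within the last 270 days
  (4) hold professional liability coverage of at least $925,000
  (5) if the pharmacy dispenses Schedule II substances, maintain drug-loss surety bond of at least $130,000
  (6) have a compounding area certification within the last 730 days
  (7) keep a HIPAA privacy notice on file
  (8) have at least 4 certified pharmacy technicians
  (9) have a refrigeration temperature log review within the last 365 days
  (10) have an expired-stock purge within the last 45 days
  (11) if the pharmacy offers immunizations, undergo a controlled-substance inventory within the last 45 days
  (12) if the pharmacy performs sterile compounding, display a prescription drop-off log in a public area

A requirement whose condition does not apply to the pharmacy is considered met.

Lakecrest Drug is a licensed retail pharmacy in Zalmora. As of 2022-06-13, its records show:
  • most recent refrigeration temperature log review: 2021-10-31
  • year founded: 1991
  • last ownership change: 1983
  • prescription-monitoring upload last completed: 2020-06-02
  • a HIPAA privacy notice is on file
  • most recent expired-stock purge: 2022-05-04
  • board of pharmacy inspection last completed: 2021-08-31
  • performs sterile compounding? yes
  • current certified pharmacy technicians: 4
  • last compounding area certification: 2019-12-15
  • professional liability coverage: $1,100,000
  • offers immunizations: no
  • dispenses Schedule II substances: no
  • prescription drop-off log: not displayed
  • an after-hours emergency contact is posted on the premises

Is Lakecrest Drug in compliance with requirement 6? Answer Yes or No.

6. compounding area certification 911 days ago vs limit 730 → not met

No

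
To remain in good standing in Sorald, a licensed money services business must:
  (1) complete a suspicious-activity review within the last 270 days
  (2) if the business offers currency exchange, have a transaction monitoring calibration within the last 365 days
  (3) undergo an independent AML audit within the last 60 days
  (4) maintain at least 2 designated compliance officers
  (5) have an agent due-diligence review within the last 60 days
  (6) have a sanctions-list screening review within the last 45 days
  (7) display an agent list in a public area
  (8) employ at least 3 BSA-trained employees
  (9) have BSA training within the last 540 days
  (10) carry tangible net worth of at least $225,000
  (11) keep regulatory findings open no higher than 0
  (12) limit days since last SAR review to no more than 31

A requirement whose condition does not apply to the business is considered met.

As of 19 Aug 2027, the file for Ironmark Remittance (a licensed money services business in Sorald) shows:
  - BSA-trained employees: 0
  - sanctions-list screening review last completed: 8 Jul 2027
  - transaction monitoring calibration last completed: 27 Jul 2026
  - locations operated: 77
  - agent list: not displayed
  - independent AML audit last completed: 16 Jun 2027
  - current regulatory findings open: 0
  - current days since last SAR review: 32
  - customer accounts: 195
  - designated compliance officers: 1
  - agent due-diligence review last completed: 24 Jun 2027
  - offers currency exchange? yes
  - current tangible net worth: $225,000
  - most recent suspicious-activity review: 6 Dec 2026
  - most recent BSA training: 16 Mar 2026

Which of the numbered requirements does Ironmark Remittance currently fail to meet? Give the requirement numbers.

1. suspicious-activity review 256 days ago vs limit 270 → met
2. condition 'offers currency exchange' holds; transaction monitoring calibration 388 days ago vs limit 365 → not met
3. independent AML audit 64 days ago vs limit 60 → not met
4. designated compliance officers 1 < 2 → not met
5. agent due-diligence review 56 days ago vs limit 60 → met
6. sanctions-list screening review 42 days ago vs limit 45 → met
7. agent list absent → not met
8. BSA-trained employees 0 < 3 → not met
9. BSA training 521 days ago vs limit 540 → met
10. tangible net worth $225,000 ≥ $225,000 → met
11. regulatory findings open 0 ≤ 0 → met
12. days since last SAR review 32 > 31 → not met
Not met: 2, 3, 4, 7, 8, 12

2, 3, 4, 7, 8, 12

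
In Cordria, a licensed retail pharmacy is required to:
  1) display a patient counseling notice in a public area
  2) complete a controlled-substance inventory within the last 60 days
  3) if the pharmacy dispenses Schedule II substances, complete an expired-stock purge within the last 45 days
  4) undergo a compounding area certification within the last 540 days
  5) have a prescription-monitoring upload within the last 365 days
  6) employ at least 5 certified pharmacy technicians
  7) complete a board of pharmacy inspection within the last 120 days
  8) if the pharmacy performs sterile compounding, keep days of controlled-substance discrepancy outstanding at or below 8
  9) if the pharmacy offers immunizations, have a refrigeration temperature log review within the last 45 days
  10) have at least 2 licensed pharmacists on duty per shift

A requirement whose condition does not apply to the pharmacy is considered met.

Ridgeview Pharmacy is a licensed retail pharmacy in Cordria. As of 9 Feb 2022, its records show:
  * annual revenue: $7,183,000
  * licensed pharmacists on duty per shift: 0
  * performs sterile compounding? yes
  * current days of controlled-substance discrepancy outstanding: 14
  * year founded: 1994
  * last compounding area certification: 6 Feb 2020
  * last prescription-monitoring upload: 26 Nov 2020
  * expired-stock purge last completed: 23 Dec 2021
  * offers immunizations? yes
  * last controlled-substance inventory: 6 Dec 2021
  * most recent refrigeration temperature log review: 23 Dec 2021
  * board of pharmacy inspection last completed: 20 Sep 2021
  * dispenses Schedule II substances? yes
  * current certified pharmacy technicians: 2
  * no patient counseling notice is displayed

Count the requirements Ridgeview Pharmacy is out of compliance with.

10

1. patient counseling notice absent → not met
2. controlled-substance inventory 65 days ago vs limit 60 → not met
3. condition 'dispenses Schedule II substances' holds; expired-stock purge 48 days ago vs limit 45 → not met
4. compounding area certification 734 days ago vs limit 540 → not met
5. prescription-monitoring upload 440 days ago vs limit 365 → not met
6. certified pharmacy technicians 2 < 5 → not met
7. board of pharmacy inspection 142 days ago vs limit 120 → not met
8. condition 'performs sterile compounding' holds; days of controlled-substance discrepancy outstanding 14 > 8 → not met
9. condition 'offers immunizations' holds; refrigeration temperature log review 48 days ago vs limit 45 → not met
10. licensed pharmacists on duty per shift 0 < 2 → not met
Not met: 10 of 10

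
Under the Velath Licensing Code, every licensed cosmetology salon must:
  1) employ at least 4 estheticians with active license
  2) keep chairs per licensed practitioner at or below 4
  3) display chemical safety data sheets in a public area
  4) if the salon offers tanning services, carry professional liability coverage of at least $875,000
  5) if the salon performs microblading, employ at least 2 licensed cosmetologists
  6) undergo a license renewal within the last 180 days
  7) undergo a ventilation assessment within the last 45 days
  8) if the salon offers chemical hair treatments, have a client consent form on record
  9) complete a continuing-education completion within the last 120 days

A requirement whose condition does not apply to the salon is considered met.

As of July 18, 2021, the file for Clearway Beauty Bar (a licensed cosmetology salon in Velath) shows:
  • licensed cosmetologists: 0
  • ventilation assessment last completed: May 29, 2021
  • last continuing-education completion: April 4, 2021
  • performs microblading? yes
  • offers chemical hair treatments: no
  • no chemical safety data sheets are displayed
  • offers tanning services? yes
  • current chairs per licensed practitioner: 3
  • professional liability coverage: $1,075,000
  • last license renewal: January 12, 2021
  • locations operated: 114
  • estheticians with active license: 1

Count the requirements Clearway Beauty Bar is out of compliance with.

5

1. estheticians with active license 1 < 4 → not met
2. chairs per licensed practitioner 3 ≤ 4 → met
3. chemical safety data sheets absent → not met
4. condition 'offers tanning services' holds; professional liability coverage $1,075,000 ≥ $875,000 → met
5. condition 'performs microblading' holds; licensed cosmetologists 0 < 2 → not met
6. license renewal 187 days ago vs limit 180 → not met
7. ventilation assessment 50 days ago vs limit 45 → not met
8. condition 'offers chemical hair treatments' does not hold → requirement n/a → met
9. continuing-education completion 105 days ago vs limit 120 → met
Not met: 5 of 9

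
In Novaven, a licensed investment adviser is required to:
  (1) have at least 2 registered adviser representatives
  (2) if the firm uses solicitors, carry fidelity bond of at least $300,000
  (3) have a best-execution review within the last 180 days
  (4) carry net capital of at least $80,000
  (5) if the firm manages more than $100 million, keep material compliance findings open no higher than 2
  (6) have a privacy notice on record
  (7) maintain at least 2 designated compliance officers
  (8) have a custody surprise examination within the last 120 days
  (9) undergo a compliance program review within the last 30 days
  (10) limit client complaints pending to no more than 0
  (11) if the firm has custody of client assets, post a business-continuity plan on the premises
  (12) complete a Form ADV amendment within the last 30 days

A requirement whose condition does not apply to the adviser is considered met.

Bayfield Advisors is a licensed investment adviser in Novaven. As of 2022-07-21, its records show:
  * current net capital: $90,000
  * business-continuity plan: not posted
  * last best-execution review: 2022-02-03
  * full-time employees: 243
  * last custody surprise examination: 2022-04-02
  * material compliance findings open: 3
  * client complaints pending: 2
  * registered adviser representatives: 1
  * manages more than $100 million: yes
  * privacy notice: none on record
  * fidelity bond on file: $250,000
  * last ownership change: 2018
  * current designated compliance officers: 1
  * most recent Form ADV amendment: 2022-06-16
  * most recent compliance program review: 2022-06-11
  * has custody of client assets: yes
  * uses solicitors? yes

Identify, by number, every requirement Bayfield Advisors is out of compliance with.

1. registered adviser representatives 1 < 2 → not met
2. condition 'uses solicitors' holds; fidelity bond $250,000 < $300,000 → not met
3. best-execution review 168 days ago vs limit 180 → met
4. net capital $90,000 ≥ $80,000 → met
5. condition 'manages more than $100 million' holds; material compliance findings open 3 > 2 → not met
6. privacy notice absent → not met
7. designated compliance officers 1 < 2 → not met
8. custody surprise examination 110 days ago vs limit 120 → met
9. compliance program review 40 days ago vs limit 30 → not met
10. client complaints pending 2 > 0 → not met
11. condition 'has custody of client assets' holds; business-continuity plan absent → not met
12. Form ADV amendment 35 days ago vs limit 30 → not met
Not met: 1, 2, 5, 6, 7, 9, 10, 11, 12

1, 2, 5, 6, 7, 9, 10, 11, 12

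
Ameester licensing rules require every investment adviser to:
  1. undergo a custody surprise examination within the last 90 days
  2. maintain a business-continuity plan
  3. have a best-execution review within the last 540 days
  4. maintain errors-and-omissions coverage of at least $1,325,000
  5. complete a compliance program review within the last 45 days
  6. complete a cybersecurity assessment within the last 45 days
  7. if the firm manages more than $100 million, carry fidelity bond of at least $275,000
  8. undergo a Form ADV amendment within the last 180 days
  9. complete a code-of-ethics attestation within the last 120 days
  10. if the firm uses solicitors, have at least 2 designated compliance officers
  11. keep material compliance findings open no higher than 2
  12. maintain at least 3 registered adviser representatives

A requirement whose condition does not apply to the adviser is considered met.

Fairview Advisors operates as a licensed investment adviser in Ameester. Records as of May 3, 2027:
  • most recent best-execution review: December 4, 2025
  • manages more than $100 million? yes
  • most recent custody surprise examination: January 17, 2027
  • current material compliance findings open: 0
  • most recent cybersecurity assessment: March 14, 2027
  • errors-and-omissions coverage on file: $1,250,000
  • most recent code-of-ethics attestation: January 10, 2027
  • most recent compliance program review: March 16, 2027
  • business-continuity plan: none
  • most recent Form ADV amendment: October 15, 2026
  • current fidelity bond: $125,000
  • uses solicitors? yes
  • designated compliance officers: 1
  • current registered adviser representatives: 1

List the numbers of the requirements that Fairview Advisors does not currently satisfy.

1, 2, 4, 5, 6, 7, 8, 10, 12

1. custody surprise examination 106 days ago vs limit 90 → not met
2. business-continuity plan absent → not met
3. best-execution review 515 days ago vs limit 540 → met
4. errors-and-omissions coverage $1,250,000 < $1,325,000 → not met
5. compliance program review 48 days ago vs limit 45 → not met
6. cybersecurity assessment 50 days ago vs limit 45 → not met
7. condition 'manages more than $100 million' holds; fidelity bond $125,000 < $275,000 → not met
8. Form ADV amendment 200 days ago vs limit 180 → not met
9. code-of-ethics attestation 113 days ago vs limit 120 → met
10. condition 'uses solicitors' holds; designated compliance officers 1 < 2 → not met
11. material compliance findings open 0 ≤ 2 → met
12. registered adviser representatives 1 < 3 → not met
Not met: 1, 2, 4, 5, 6, 7, 8, 10, 12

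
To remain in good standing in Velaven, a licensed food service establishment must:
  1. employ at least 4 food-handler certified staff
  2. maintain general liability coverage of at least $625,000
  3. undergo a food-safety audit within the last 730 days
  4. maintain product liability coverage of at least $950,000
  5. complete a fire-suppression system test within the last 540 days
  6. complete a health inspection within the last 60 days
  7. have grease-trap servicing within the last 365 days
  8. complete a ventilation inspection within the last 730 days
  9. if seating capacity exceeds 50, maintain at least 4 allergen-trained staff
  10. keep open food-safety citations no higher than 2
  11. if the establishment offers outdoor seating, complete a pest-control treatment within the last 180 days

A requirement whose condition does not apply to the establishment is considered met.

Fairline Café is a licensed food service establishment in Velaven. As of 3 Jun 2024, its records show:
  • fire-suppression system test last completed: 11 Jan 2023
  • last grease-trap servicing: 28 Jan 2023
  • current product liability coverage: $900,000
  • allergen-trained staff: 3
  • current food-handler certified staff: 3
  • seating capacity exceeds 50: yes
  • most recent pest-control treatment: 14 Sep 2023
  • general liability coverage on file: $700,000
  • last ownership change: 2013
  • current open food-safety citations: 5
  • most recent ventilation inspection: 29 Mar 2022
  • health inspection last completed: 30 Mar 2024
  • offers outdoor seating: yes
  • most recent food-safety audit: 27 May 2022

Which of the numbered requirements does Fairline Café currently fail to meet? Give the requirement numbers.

1. food-handler certified staff 3 < 4 → not met
2. general liability coverage $700,000 ≥ $625,000 → met
3. food-safety audit 738 days ago vs limit 730 → not met
4. product liability coverage $900,000 < $950,000 → not met
5. fire-suppression system test 509 days ago vs limit 540 → met
6. health inspection 65 days ago vs limit 60 → not met
7. grease-trap servicing 492 days ago vs limit 365 → not met
8. ventilation inspection 797 days ago vs limit 730 → not met
9. condition 'seating capacity exceeds 50' holds; allergen-trained staff 3 < 4 → not met
10. open food-safety citations 5 > 2 → not met
11. condition 'offers outdoor seating' holds; pest-control treatment 263 days ago vs limit 180 → not met
Not met: 1, 3, 4, 6, 7, 8, 9, 10, 11

1, 3, 4, 6, 7, 8, 9, 10, 11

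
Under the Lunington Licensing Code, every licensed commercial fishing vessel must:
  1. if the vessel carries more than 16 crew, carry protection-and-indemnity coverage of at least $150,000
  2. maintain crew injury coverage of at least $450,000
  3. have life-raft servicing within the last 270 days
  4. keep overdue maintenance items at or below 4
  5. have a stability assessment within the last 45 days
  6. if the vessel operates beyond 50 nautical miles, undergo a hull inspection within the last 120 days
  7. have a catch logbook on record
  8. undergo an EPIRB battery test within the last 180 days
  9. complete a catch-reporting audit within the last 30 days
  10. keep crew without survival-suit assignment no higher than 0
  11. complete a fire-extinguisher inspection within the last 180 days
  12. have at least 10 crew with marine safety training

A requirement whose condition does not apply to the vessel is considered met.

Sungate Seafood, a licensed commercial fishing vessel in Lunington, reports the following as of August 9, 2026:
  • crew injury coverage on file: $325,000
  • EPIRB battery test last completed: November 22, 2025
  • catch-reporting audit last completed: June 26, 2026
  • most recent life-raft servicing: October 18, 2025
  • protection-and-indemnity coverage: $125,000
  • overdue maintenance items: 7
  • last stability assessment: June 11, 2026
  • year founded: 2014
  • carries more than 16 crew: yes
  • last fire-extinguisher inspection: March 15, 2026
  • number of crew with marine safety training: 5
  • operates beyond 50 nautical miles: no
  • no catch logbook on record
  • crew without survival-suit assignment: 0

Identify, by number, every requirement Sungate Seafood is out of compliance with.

1, 2, 3, 4, 5, 7, 8, 9, 12

1. condition 'carries more than 16 crew' holds; protection-and-indemnity coverage $125,000 < $150,000 → not met
2. crew injury coverage $325,000 < $450,000 → not met
3. life-raft servicing 295 days ago vs limit 270 → not met
4. overdue maintenance items 7 > 4 → not met
5. stability assessment 59 days ago vs limit 45 → not met
6. condition 'operates beyond 50 nautical miles' does not hold → requirement n/a → met
7. catch logbook absent → not met
8. EPIRB battery test 260 days ago vs limit 180 → not met
9. catch-reporting audit 44 days ago vs limit 30 → not met
10. crew without survival-suit assignment 0 ≤ 0 → met
11. fire-extinguisher inspection 147 days ago vs limit 180 → met
12. crew with marine safety training 5 < 10 → not met
Not met: 1, 2, 3, 4, 5, 7, 8, 9, 12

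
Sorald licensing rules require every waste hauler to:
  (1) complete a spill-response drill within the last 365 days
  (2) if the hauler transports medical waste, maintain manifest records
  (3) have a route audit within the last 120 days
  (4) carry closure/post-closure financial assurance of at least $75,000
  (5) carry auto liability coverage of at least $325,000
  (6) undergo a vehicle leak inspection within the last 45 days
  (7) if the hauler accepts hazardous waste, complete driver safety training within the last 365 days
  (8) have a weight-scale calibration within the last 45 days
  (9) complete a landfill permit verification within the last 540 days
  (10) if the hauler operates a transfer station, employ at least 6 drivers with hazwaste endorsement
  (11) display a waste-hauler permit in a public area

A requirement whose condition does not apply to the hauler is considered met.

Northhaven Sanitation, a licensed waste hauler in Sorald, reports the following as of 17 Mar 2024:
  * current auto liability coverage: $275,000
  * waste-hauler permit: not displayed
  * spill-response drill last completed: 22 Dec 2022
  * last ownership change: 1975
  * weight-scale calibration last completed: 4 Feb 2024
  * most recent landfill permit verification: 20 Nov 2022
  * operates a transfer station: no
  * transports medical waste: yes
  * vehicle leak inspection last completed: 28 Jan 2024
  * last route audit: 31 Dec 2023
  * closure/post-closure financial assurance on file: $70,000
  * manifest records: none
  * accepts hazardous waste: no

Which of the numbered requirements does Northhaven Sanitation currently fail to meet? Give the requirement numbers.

1, 2, 4, 5, 6, 11

1. spill-response drill 451 days ago vs limit 365 → not met
2. condition 'transports medical waste' holds; manifest records absent → not met
3. route audit 77 days ago vs limit 120 → met
4. closure/post-closure financial assurance $70,000 < $75,000 → not met
5. auto liability coverage $275,000 < $325,000 → not met
6. vehicle leak inspection 49 days ago vs limit 45 → not met
7. condition 'accepts hazardous waste' does not hold → requirement n/a → met
8. weight-scale calibration 42 days ago vs limit 45 → met
9. landfill permit verification 483 days ago vs limit 540 → met
10. condition 'operates a transfer station' does not hold → requirement n/a → met
11. waste-hauler permit absent → not met
Not met: 1, 2, 4, 5, 6, 11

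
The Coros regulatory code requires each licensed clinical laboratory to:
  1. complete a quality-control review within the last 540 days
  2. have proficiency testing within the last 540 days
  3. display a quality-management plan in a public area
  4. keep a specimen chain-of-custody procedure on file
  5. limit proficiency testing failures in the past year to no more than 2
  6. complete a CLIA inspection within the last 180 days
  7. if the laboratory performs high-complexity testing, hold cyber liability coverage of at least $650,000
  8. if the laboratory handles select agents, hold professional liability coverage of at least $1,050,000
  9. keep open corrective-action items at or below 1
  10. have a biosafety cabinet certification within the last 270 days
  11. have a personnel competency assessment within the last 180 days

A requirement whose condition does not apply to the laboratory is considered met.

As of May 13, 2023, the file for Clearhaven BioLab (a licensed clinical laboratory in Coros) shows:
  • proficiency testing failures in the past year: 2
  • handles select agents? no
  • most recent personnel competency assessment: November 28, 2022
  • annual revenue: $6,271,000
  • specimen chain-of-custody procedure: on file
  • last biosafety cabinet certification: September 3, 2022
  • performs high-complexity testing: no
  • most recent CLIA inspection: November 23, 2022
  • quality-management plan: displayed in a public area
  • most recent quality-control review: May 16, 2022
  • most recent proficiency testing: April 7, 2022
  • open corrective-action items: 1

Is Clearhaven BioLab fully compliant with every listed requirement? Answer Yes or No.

1. quality-control review 362 days ago vs limit 540 → met
2. proficiency testing 401 days ago vs limit 540 → met
3. quality-management plan present → met
4. specimen chain-of-custody procedure present → met
5. proficiency testing failures in the past year 2 ≤ 2 → met
6. CLIA inspection 171 days ago vs limit 180 → met
7. condition 'performs high-complexity testing' does not hold → requirement n/a → met
8. condition 'handles select agents' does not hold → requirement n/a → met
9. open corrective-action items 1 ≤ 1 → met
10. biosafety cabinet certification 252 days ago vs limit 270 → met
11. personnel competency assessment 166 days ago vs limit 180 → met
All met.

Yes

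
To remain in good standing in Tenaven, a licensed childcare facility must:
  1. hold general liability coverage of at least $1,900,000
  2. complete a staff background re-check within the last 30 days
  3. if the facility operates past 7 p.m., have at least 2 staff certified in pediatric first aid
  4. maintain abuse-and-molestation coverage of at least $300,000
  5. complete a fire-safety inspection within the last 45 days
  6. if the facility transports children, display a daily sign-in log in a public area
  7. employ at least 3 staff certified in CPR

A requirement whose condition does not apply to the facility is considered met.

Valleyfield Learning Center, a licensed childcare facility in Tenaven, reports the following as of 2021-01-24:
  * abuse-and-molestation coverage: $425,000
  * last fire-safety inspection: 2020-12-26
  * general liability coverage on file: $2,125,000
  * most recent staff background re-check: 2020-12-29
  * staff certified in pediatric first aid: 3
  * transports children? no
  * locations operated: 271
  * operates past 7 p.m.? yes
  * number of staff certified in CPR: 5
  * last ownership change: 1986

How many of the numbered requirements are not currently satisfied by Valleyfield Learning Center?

0

1. general liability coverage $2,125,000 ≥ $1,900,000 → met
2. staff background re-check 26 days ago vs limit 30 → met
3. condition 'operates past 7 p.m.' holds; staff certified in pediatric first aid 3 ≥ 2 → met
4. abuse-and-molestation coverage $425,000 ≥ $300,000 → met
5. fire-safety inspection 29 days ago vs limit 45 → met
6. condition 'transports children' does not hold → requirement n/a → met
7. staff certified in CPR 5 ≥ 3 → met
Not met: 0 of 7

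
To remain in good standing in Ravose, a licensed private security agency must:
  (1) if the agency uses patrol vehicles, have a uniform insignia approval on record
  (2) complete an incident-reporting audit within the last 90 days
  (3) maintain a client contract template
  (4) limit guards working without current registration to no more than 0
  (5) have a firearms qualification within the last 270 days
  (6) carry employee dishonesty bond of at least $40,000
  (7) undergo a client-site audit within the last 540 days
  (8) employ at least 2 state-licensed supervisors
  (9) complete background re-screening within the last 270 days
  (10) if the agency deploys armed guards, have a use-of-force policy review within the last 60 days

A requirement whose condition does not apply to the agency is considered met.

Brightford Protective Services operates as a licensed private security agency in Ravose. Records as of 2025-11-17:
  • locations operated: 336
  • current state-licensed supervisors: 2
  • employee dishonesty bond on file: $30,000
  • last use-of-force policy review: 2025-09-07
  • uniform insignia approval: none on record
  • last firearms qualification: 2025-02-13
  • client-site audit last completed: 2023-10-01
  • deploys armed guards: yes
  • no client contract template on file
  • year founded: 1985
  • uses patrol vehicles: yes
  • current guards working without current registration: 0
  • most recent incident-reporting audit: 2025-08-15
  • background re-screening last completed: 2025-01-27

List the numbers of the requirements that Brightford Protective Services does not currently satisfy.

1. condition 'uses patrol vehicles' holds; uniform insignia approval absent → not met
2. incident-reporting audit 94 days ago vs limit 90 → not met
3. client contract template absent → not met
4. guards working without current registration 0 ≤ 0 → met
5. firearms qualification 277 days ago vs limit 270 → not met
6. employee dishonesty bond $30,000 < $40,000 → not met
7. client-site audit 778 days ago vs limit 540 → not met
8. state-licensed supervisors 2 ≥ 2 → met
9. background re-screening 294 days ago vs limit 270 → not met
10. condition 'deploys armed guards' holds; use-of-force policy review 71 days ago vs limit 60 → not met
Not met: 1, 2, 3, 5, 6, 7, 9, 10

1, 2, 3, 5, 6, 7, 9, 10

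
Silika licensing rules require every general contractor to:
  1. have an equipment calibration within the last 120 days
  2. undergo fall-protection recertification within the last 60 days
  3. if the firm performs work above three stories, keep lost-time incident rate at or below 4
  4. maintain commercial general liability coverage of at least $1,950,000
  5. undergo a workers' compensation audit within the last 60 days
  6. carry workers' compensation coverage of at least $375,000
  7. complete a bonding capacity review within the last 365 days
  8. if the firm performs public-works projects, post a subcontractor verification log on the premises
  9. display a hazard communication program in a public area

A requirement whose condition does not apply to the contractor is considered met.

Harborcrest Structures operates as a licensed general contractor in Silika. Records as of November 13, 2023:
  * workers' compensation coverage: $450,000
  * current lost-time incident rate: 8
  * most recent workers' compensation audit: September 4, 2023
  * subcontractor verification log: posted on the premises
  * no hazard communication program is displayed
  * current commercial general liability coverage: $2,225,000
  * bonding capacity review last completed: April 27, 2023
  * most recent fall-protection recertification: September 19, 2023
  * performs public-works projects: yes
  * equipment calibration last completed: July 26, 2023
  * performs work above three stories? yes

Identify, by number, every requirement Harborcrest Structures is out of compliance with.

1. equipment calibration 110 days ago vs limit 120 → met
2. fall-protection recertification 55 days ago vs limit 60 → met
3. condition 'performs work above three stories' holds; lost-time incident rate 8 > 4 → not met
4. commercial general liability coverage $2,225,000 ≥ $1,950,000 → met
5. workers' compensation audit 70 days ago vs limit 60 → not met
6. workers' compensation coverage $450,000 ≥ $375,000 → met
7. bonding capacity review 200 days ago vs limit 365 → met
8. condition 'performs public-works projects' holds; subcontractor verification log present → met
9. hazard communication program absent → not met
Not met: 3, 5, 9

3, 5, 9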